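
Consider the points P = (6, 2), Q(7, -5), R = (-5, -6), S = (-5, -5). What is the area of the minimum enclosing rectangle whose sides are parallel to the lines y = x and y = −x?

In coordinates u = x + y, v = x − y the rectangle is axis-aligned; the map (x,y)→(u,v) scales areas by 2.
u-values: 8, 2, -11, -10; range = 8 − (-11) = 19.
v-values: 4, 12, 1, 0; range = 12 − 0 = 12.
Area = (19 × 12) / 2 = 114.

114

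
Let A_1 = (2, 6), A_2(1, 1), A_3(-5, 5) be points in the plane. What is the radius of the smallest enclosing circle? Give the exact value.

65/17

Side lengths²: A_1A_2² = 26, A_1A_3² = 50, A_2A_3² = 52.
Since A_2A_3² = 52 < 50 + 26 = 76, the triangle is acute, so the smallest enclosing circle is the circumcircle.
Circumcentre = (-22/17, 69/17), r² = 4225/289.
r = √(4225/289) = 65/17.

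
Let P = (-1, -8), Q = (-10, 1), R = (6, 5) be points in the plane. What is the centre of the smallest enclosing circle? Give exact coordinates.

(-1.4, 0.6)

Side lengths²: PQ² = 162, PR² = 218, QR² = 272.
Since QR² = 272 < 218 + 162 = 380, the triangle is acute, so the smallest enclosing circle is the circumcircle.
Circumcentre = (-1.4, 0.6), r² = 74.12.
Centre = (-1.4, 0.6).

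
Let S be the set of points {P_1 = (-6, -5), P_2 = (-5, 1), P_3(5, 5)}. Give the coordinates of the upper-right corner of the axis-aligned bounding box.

x-range [-6, 5], y-range [-5, 5].
The upper-right corner is (5, 5).

(5, 5)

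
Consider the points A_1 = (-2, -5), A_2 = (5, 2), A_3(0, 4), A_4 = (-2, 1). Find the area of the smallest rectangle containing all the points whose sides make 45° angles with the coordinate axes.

49

In coordinates u = x + y, v = x − y the rectangle is axis-aligned; the map (x,y)→(u,v) scales areas by 2.
u-values: -7, 7, 4, -1; range = 7 − (-7) = 14.
v-values: 3, 3, -4, -3; range = 3 − (-4) = 7.
Area = (14 × 7) / 2 = 49.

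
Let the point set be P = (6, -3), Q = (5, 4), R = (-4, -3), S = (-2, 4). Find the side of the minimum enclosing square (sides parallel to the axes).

The bounding box has width 10 and height 7.
An axis-aligned square enclosing the set must have side ≥ max(width, height).
So the minimum side is max(10, 7) = 10.

10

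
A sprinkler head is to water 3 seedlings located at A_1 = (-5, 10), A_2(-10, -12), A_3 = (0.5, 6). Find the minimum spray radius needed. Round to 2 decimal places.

11.28

Side lengths²: A_1A_2² = 509, A_1A_3² = 46.25, A_2A_3² = 434.25.
Since A_1A_2² = 509 ≥ 434.25 + 46.25 = 480.5, the angle opposite A_1A_2 is not acute, so the smallest enclosing circle has A_1A_2 as diameter.
Centre = midpoint of A_1A_2 = (-7.5, -1), r² = 509/4 = 127.25.
r = √(127.25) ≈ 11.28.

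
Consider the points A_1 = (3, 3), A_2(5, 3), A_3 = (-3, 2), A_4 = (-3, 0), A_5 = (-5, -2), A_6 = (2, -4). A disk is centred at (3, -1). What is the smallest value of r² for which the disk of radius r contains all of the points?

65

The required radius is the distance from (3, -1) to the farthest point.
Squared distances: 16, 20, 45, 37, 65, 10.
Maximum is 65, attained at A_5.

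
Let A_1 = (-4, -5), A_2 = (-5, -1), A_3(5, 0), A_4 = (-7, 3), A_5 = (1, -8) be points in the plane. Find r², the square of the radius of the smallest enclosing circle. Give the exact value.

15725/324

The minimum enclosing circle of a finite set is fixed by two of the points (as a diameter) or three (as a circumcircle).
The minimum enclosing circle is determined by three boundary points: A_3, A_4, A_5.
Their circumcentre is (-16/9, -29/18) with r² = 15725/324.
The farthest remaining point A_1 is at distance² 5321/324 ≤ 15725/324.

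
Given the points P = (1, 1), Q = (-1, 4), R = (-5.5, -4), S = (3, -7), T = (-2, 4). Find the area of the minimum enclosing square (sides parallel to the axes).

121

The bounding box has width 8.5 and height 11.
An axis-aligned square enclosing the set must have side ≥ max(width, height).
So the minimum side is max(8.5, 11) = 11.
Area = 11² = 121.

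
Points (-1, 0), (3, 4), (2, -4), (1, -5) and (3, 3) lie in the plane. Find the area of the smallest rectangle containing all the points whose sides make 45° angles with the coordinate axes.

In coordinates u = x + y, v = x − y the rectangle is axis-aligned; the map (x,y)→(u,v) scales areas by 2.
u-values: -1, 7, -2, -4, 6; range = 7 − (-4) = 11.
v-values: -1, -1, 6, 6, 0; range = 6 − (-1) = 7.
Area = (11 × 7) / 2 = 38.5.

38.5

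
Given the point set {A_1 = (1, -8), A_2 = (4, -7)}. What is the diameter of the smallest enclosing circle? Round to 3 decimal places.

The smallest circle enclosing two points has them as diameter endpoints.
Centre = midpoint = (2.5, -7.5); r² = |A_1A_2|²/4 = 10/4 = 2.5.
Diameter = 2r = 2√(2.5) ≈ 3.162.

3.162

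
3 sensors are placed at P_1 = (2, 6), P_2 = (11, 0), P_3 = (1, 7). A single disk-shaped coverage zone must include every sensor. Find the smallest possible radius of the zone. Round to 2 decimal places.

6.10

Side lengths²: P_1P_2² = 117, P_1P_3² = 2, P_2P_3² = 149.
Since P_2P_3² = 149 ≥ 117 + 2 = 119, the angle opposite P_2P_3 is not acute, so the smallest enclosing circle has P_2P_3 as diameter.
Centre = midpoint of P_2P_3 = (6, 3.5), r² = 149/4 = 37.25.
r = √(37.25) ≈ 6.10.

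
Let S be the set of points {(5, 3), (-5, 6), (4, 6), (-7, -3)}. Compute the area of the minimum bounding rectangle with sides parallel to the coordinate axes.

108

x ranges over [-7, 5], width 12.
y ranges over [-3, 6], height 9.
Area = 12 × 9 = 108.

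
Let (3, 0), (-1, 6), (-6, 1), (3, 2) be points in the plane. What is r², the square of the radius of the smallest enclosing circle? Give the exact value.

21.32

By Welzl's lemma the MEC is supported by two points (diametrically opposite) or three points (on a circumcircle).
The minimum enclosing circle is determined by three boundary points: (3, 0), (-1, 6), (-6, 1).
Their circumcentre is (-1.4, 1.4) with r² = 21.32.
The farthest remaining point (3, 2) is at distance² 19.72 ≤ 21.32.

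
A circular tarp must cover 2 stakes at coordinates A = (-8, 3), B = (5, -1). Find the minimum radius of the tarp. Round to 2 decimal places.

6.80

The smallest circle enclosing two points has them as diameter endpoints.
Centre = midpoint = (-1.5, 1); r² = |AB|²/4 = 185/4 = 46.25.
r = √(46.25) ≈ 6.80.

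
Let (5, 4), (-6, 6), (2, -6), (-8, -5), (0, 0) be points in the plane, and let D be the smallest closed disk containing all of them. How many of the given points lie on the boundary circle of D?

3

The farthest pair is (5, 4)–(-8, -5) with squared distance 250. The circle on this segment as diameter has centre (-1.5, -0.5) and r² = 250/4 = 62.5.
Check (-6, 6): distance² to centre = 62.5 ≤ 62.5, so it lies inside.
All remaining points lie in this disk, and no smaller disk contains both endpoints, so this is the minimum enclosing circle.
The points at distance exactly r from the centre are (5, 4), (-6, 6), (-8, -5) — 3 points.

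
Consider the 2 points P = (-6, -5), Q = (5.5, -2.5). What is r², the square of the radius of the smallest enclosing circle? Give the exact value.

34.625

The smallest circle enclosing two points has them as diameter endpoints.
Centre = midpoint = (-0.25, -3.75); r² = |PQ|²/4 = 138.5/4 = 34.625.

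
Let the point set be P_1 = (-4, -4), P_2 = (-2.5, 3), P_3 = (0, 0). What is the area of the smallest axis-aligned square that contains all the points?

49

The bounding box has width 4 and height 7.
An axis-aligned square enclosing the set must have side ≥ max(width, height).
So the minimum side is max(4, 7) = 7.
Area = 7² = 49.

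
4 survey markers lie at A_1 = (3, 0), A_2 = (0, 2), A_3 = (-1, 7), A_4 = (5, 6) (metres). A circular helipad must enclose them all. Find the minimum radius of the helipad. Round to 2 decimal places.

4.08

The minimum enclosing circle is determined by three boundary points: A_1, A_3, A_4.
Their circumcentre is (59/38, 145/38) with r² = 12025/722.
The farthest remaining point A_2 is at distance² 4121/722 ≤ 12025/722.
r = √(12025/722) ≈ 4.08.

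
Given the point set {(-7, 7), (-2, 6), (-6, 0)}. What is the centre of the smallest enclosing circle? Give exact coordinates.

Call the three points A, B, C in the order given.
Side lengths²: AB² = 26, AC² = 50, BC² = 52.
Since BC² = 52 < 50 + 26 = 76, the triangle is acute, so the smallest enclosing circle is the circumcircle.
Circumcentre = (-86/17, 63/17), r² = 4225/289.
Centre = (-86/17, 63/17).

(-86/17, 63/17)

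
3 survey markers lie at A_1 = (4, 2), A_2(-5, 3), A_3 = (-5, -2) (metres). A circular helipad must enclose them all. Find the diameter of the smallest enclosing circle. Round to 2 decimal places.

9.91

Side lengths²: A_1A_2² = 82, A_1A_3² = 97, A_2A_3² = 25.
Since A_1A_3² = 97 < 82 + 25 = 107, the triangle is acute, so the smallest enclosing circle is the circumcircle.
Circumcentre = (-13/18, 0.5), r² = 3977/162.
Diameter = 2r = 2√(3977/162) ≈ 9.91.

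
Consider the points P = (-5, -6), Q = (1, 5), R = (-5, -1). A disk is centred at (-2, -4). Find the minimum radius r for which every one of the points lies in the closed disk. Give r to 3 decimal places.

The required radius is the distance from (-2, -4) to the farthest point.
Squared distances: 13, 90, 18.
Maximum is 90, attained at Q.
r = √90 ≈ 9.487.

9.487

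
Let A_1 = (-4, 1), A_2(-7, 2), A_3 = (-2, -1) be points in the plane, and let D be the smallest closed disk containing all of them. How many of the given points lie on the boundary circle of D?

Side lengths²: A_1A_2² = 10, A_1A_3² = 8, A_2A_3² = 34.
Since A_2A_3² = 34 ≥ 10 + 8 = 18, the angle opposite A_2A_3 is not acute, so the smallest enclosing circle has A_2A_3 as diameter.
Centre = midpoint of A_2A_3 = (-4.5, 0.5), r² = 34/4 = 8.5.
The points at distance exactly r from the centre are A_2, A_3 — 2 points.

2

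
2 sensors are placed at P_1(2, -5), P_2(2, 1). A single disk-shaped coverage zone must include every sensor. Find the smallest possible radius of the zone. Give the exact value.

The smallest circle enclosing two points has them as diameter endpoints.
Centre = midpoint = (2, -2); r² = |P_1P_2|²/4 = 36/4 = 9.
r = √9 = 3.

3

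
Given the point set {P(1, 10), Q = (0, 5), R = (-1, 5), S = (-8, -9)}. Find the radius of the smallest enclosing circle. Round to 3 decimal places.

The minimum enclosing circle of a finite set is fixed by two of the points (as a diameter) or three (as a circumcircle).
The farthest pair is P–S with squared distance 442. The circle on this segment as diameter has centre (-3.5, 0.5) and r² = 442/4 = 110.5.
Check Q: distance² to centre = 32.5 ≤ 110.5, so it lies inside.
All remaining points lie in this disk, and no smaller disk contains both endpoints, so this is the minimum enclosing circle.
r = √(110.5) ≈ 10.512.

10.512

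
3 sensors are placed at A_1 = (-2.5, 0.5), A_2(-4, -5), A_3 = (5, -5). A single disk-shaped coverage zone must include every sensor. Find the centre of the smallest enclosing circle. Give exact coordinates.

Side lengths²: A_1A_2² = 32.5, A_1A_3² = 86.5, A_2A_3² = 81.
Since A_1A_3² = 86.5 < 81 + 32.5 = 113.5, the triangle is acute, so the smallest enclosing circle is the circumcircle.
Circumcentre = (0.5, -36/11), r² = 11245/484.
Centre = (0.5, -36/11).

(0.5, -36/11)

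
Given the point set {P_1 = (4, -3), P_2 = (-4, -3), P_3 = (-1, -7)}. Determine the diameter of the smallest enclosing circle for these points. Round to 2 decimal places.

8.00

Side lengths²: P_1P_2² = 64, P_1P_3² = 41, P_2P_3² = 25.
Since P_1P_2² = 64 < 41 + 25 = 66, the triangle is acute, so the smallest enclosing circle is the circumcircle.
Circumcentre = (0, -3.125), r² = 16.015625.
Diameter = 2r = 2√(16.015625) ≈ 8.00.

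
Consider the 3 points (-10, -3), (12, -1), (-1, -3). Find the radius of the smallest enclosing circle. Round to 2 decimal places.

Call the three points A, B, C in the order given.
Side lengths²: AB² = 488, AC² = 81, BC² = 173.
Since AB² = 488 ≥ 173 + 81 = 254, the angle opposite AB is not acute, so the smallest enclosing circle has AB as diameter.
Centre = midpoint of AB = (1, -2), r² = 488/4 = 122.
r = √122 ≈ 11.05.

11.05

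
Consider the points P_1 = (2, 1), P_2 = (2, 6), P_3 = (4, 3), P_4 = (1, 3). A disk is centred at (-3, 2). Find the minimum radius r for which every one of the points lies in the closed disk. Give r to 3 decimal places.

7.071

The required radius is the distance from (-3, 2) to the farthest point.
Squared distances: 26, 41, 50, 17.
Maximum is 50, attained at P_3.
r = √50 ≈ 7.071.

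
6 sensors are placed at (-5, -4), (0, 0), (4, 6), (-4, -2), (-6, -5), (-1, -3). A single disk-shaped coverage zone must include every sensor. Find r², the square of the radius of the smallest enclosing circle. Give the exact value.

55.25

A smallest enclosing disk is always determined by at most three of the input points on its boundary.
The farthest pair is (4, 6)–(-6, -5) with squared distance 221. The circle on this segment as diameter has centre (-1, 0.5) and r² = 221/4 = 55.25.
Check (-5, -4): distance² to centre = 36.25 ≤ 55.25, so it lies inside.
All remaining points lie in this disk, and no smaller disk contains both endpoints, so this is the minimum enclosing circle.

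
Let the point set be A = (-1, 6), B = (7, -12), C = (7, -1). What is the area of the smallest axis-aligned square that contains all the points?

324

The bounding box has width 8 and height 18.
An axis-aligned square enclosing the set must have side ≥ max(width, height).
So the minimum side is max(8, 18) = 18.
Area = 18² = 324.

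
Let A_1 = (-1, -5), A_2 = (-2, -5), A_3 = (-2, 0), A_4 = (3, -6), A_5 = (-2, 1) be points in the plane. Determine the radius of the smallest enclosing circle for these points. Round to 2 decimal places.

The minimum enclosing circle of a finite set is fixed by two of the points (as a diameter) or three (as a circumcircle).
The farthest pair is A_4–A_5 with squared distance 74. The circle on this segment as diameter has centre (0.5, -2.5) and r² = 74/4 = 18.5.
Check A_1: distance² to centre = 8.5 ≤ 18.5, so it lies inside.
All remaining points lie in this disk, and no smaller disk contains both endpoints, so this is the minimum enclosing circle.
r = √(18.5) ≈ 4.30.

4.30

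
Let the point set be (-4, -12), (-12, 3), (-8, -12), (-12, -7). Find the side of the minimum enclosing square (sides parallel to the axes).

15

The bounding box has width 8 and height 15.
An axis-aligned square enclosing the set must have side ≥ max(width, height).
So the minimum side is max(8, 15) = 15.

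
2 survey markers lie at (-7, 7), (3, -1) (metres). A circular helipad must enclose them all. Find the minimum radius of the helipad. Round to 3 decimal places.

6.403

The smallest circle enclosing two points has them as diameter endpoints.
Centre = midpoint = (-2, 3); r² = |(-7, 7)−(3, -1)|²/4 = 164/4 = 41.
r = √41 ≈ 6.403.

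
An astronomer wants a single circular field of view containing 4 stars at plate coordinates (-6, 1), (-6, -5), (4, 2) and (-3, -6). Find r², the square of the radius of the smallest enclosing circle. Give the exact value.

37.25

By Welzl's lemma the MEC is supported by two points (diametrically opposite) or three points (on a circumcircle).
The farthest pair is (-6, -5)–(4, 2) with squared distance 149. The circle on this segment as diameter has centre (-1, -1.5) and r² = 149/4 = 37.25.
Check (-6, 1): distance² to centre = 31.25 ≤ 37.25, so it lies inside.
All remaining points lie in this disk, and no smaller disk contains both endpoints, so this is the minimum enclosing circle.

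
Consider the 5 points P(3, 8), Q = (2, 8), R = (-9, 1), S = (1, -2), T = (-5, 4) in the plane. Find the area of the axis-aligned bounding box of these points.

120

x ranges over [-9, 3], width 12.
y ranges over [-2, 8], height 10.
Area = 12 × 10 = 120.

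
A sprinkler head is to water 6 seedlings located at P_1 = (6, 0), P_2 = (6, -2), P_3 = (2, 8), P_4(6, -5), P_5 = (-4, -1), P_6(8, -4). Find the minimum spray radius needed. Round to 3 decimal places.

The minimum enclosing circle of a finite set is fixed by two of the points (as a diameter) or three (as a circumcircle).
The minimum enclosing circle is determined by three boundary points: P_3, P_5, P_6.
Their circumcentre is (20/7, 13/14) with r² = 9945/196.
The farthest remaining point P_4 is at distance² 8825/196 ≤ 9945/196.
r = √(9945/196) ≈ 7.123.

7.123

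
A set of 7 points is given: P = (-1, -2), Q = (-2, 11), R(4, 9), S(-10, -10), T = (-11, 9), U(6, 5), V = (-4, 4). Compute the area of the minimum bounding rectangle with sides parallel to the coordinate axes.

357

x ranges over [-11, 6], width 17.
y ranges over [-10, 11], height 21.
Area = 17 × 21 = 357.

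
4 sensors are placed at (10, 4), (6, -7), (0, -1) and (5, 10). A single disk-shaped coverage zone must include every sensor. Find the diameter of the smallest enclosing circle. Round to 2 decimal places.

A smallest enclosing disk is always determined by at most three of the input points on its boundary.
The farthest pair is (6, -7)–(5, 10) with squared distance 290. The circle on this segment as diameter has centre (5.5, 1.5) and r² = 290/4 = 72.5.
Check (10, 4): distance² to centre = 26.5 ≤ 72.5, so it lies inside.
All remaining points lie in this disk, and no smaller disk contains both endpoints, so this is the minimum enclosing circle.
Diameter = 2r = 2√(72.5) ≈ 17.03.

17.03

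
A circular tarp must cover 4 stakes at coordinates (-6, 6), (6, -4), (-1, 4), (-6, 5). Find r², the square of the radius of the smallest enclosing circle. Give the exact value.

61

The farthest pair is (-6, 6)–(6, -4) with squared distance 244. The circle on this segment as diameter has centre (0, 1) and r² = 244/4 = 61.
Check (-1, 4): distance² to centre = 10 ≤ 61, so it lies inside.
All remaining points lie in this disk, and no smaller disk contains both endpoints, so this is the minimum enclosing circle.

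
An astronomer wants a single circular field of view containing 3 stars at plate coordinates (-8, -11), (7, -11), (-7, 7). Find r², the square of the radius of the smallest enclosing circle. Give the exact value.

Call the three points A, B, C in the order given.
Side lengths²: AB² = 225, AC² = 325, BC² = 520.
Since BC² = 520 < 325 + 225 = 550, the triangle is acute, so the smallest enclosing circle is the circumcircle.
Circumcentre = (-0.5, -43/18), r² = 21125/162.

21125/162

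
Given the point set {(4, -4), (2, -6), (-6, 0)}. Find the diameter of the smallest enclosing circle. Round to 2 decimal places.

Call the three points A, B, C in the order given.
Side lengths²: AB² = 8, AC² = 116, BC² = 100.
Since AC² = 116 ≥ 100 + 8 = 108, the angle opposite AC is not acute, so the smallest enclosing circle has AC as diameter.
Centre = midpoint of AC = (-1, -2), r² = 116/4 = 29.
Diameter = 2r = 2√29 ≈ 10.77.

10.77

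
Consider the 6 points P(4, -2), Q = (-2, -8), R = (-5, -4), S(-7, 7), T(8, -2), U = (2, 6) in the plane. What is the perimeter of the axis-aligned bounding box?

60

Width = max x − min x = 8 − (-7) = 15.
Height = max y − min y = 7 − (-8) = 15.
Perimeter = 2(15 + 15) = 60.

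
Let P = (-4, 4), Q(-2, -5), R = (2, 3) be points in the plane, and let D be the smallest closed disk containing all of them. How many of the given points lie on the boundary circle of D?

3

Side lengths²: PQ² = 85, PR² = 37, QR² = 80.
Since PQ² = 85 < 80 + 37 = 117, the triangle is acute, so the smallest enclosing circle is the circumcircle.
Circumcentre = (-21/13, -5/26), r² = 15725/676.
The points at distance exactly r from the centre are P, Q, R — 3 points.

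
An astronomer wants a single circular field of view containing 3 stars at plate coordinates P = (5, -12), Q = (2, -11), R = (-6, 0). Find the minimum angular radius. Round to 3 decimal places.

Side lengths²: PQ² = 10, PR² = 265, QR² = 185.
Since PR² = 265 ≥ 185 + 10 = 195, the angle opposite PR is not acute, so the smallest enclosing circle has PR as diameter.
Centre = midpoint of PR = (-0.5, -6), r² = 265/4 = 66.25.
r = √(66.25) ≈ 8.139.

8.139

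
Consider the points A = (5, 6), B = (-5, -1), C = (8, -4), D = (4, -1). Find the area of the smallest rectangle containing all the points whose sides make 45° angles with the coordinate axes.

136

In coordinates u = x + y, v = x − y the rectangle is axis-aligned; the map (x,y)→(u,v) scales areas by 2.
u-values: 11, -6, 4, 3; range = 11 − (-6) = 17.
v-values: -1, -4, 12, 5; range = 12 − (-4) = 16.
Area = (17 × 16) / 2 = 136.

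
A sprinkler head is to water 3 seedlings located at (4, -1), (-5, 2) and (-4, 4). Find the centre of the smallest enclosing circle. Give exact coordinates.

(-5/14, 13/14)

Call the three points A, B, C in the order given.
Side lengths²: AB² = 90, AC² = 89, BC² = 5.
Since AB² = 90 < 89 + 5 = 94, the triangle is acute, so the smallest enclosing circle is the circumcircle.
Circumcentre = (-5/14, 13/14), r² = 2225/98.
Centre = (-5/14, 13/14).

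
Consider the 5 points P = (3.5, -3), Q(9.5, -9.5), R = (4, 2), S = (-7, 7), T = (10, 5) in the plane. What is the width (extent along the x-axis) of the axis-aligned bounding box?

max x = 10, min x = -7, so width = 17.

17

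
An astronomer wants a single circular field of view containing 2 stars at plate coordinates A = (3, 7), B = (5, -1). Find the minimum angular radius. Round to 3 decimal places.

4.123

The smallest circle enclosing two points has them as diameter endpoints.
Centre = midpoint = (4, 3); r² = |AB|²/4 = 68/4 = 17.
r = √17 ≈ 4.123.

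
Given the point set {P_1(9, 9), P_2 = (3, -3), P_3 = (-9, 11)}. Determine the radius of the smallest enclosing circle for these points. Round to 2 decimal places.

9.83

Side lengths²: P_1P_2² = 180, P_1P_3² = 328, P_2P_3² = 340.
Since P_2P_3² = 340 < 328 + 180 = 508, the triangle is acute, so the smallest enclosing circle is the circumcircle.
Circumcentre = (-8/19, 118/19), r² = 34850/361.
r = √(34850/361) ≈ 9.83.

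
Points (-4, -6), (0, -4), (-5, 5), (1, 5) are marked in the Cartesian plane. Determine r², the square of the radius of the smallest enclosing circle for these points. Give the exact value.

4453/121

By Welzl's lemma the MEC is supported by two points (diametrically opposite) or three points (on a circumcircle).
The minimum enclosing circle is determined by three boundary points: (-4, -6), (-5, 5), (1, 5).
Their circumcentre is (-2, -3/11) with r² = 4453/121.
The farthest remaining point (0, -4) is at distance² 2165/121 ≤ 4453/121.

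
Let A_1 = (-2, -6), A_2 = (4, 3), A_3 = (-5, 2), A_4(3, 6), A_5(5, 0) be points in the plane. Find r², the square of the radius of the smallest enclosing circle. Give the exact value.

A smallest enclosing disk is always determined by at most three of the input points on its boundary.
The farthest pair is A_1–A_4 with squared distance 169. The circle on this segment as diameter has centre (0.5, 0) and r² = 169/4 = 42.25.
Check A_2: distance² to centre = 21.25 ≤ 42.25, so it lies inside.
All remaining points lie in this disk, and no smaller disk contains both endpoints, so this is the minimum enclosing circle.

42.25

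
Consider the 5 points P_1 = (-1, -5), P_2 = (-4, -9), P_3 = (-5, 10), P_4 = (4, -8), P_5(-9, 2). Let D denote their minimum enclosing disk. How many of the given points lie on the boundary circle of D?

By Welzl's lemma the MEC is supported by two points (diametrically opposite) or three points (on a circumcircle).
The minimum enclosing circle is determined by three boundary points: P_2, P_3, P_4.
Their circumcentre is (-39/34, 23/34) with r² = 58825/578.
The farthest remaining point P_5 is at distance² 36657/578 ≤ 58825/578.
The points at distance exactly r from the centre are P_2, P_3, P_4 — 3 points.

3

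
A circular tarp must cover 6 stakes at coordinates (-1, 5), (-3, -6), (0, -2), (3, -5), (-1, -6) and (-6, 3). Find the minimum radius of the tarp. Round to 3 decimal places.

By Welzl's lemma the MEC is supported by two points (diametrically opposite) or three points (on a circumcircle).
The farthest pair is (3, -5)–(-6, 3) with squared distance 145. The circle on this segment as diameter has centre (-1.5, -1) and r² = 145/4 = 36.25.
Check (-1, 5): distance² to centre = 36.25 ≤ 36.25, so it lies inside.
All remaining points lie in this disk, and no smaller disk contains both endpoints, so this is the minimum enclosing circle.
r = √(36.25) ≈ 6.021.

6.021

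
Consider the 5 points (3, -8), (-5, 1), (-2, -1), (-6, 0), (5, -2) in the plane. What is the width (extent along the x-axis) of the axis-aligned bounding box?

max x = 5, min x = -6, so width = 11.

11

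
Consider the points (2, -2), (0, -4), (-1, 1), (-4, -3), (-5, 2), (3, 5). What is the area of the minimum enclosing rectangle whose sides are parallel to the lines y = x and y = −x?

In coordinates u = x + y, v = x − y the rectangle is axis-aligned; the map (x,y)→(u,v) scales areas by 2.
u-values: 0, -4, 0, -7, -3, 8; range = 8 − (-7) = 15.
v-values: 4, 4, -2, -1, -7, -2; range = 4 − (-7) = 11.
Area = (15 × 11) / 2 = 82.5.

82.5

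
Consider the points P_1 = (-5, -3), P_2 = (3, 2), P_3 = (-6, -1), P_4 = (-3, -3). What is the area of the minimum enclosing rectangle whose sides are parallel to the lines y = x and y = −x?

In coordinates u = x + y, v = x − y the rectangle is axis-aligned; the map (x,y)→(u,v) scales areas by 2.
u-values: -8, 5, -7, -6; range = 5 − (-8) = 13.
v-values: -2, 1, -5, 0; range = 1 − (-5) = 6.
Area = (13 × 6) / 2 = 39.

39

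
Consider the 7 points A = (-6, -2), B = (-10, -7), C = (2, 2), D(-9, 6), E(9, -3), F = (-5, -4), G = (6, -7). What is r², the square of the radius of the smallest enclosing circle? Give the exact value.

By Welzl's lemma the MEC is supported by two points (diametrically opposite) or three points (on a circumcircle).
The minimum enclosing circle is determined by three boundary points: B, D, E.
Their circumcentre is (-71/54, -61/54) with r² = 160225/1458.
The farthest remaining point G is at distance² 128257/1458 ≤ 160225/1458.

160225/1458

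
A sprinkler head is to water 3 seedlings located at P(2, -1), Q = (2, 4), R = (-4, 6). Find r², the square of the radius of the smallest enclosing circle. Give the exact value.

Side lengths²: PQ² = 25, PR² = 85, QR² = 40.
Since PR² = 85 ≥ 40 + 25 = 65, the angle opposite PR is not acute, so the smallest enclosing circle has PR as diameter.
Centre = midpoint of PR = (-1, 2.5), r² = 85/4 = 21.25.

21.25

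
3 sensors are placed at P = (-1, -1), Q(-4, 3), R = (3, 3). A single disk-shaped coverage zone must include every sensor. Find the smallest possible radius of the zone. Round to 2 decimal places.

Side lengths²: PQ² = 25, PR² = 32, QR² = 49.
Since QR² = 49 < 32 + 25 = 57, the triangle is acute, so the smallest enclosing circle is the circumcircle.
Circumcentre = (-0.5, 2.5), r² = 12.5.
r = √(12.5) ≈ 3.54.

3.54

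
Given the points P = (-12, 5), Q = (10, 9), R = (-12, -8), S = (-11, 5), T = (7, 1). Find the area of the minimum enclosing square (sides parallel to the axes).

484

The bounding box has width 22 and height 17.
An axis-aligned square enclosing the set must have side ≥ max(width, height).
So the minimum side is max(22, 17) = 22.
Area = 22² = 484.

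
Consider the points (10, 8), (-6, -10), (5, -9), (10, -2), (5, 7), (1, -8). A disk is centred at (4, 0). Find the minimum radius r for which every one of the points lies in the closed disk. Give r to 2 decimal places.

The required radius is the distance from (4, 0) to the farthest point.
Squared distances: 100, 200, 82, 40, 50, 73.
Maximum is 200, attained at (-6, -10).
r = √200 ≈ 14.14.

14.14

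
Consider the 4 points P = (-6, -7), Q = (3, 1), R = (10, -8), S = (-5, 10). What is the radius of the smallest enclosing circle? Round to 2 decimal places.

A smallest enclosing disk is always determined by at most three of the input points on its boundary.
The farthest pair is R–S with squared distance 549. The circle on this segment as diameter has centre (2.5, 1) and r² = 549/4 = 137.25.
Check P: distance² to centre = 136.25 ≤ 137.25, so it lies inside.
All remaining points lie in this disk, and no smaller disk contains both endpoints, so this is the minimum enclosing circle.
r = √(137.25) ≈ 11.72.

11.72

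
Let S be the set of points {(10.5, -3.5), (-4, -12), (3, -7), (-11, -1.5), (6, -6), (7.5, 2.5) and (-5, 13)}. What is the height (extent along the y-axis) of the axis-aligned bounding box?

25

max y = 13, min y = -12, so height = 25.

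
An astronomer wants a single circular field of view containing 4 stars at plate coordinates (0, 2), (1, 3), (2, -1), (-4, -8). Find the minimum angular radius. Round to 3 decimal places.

A smallest enclosing disk is always determined by at most three of the input points on its boundary.
The farthest pair is (1, 3)–(-4, -8) with squared distance 146. The circle on this segment as diameter has centre (-1.5, -2.5) and r² = 146/4 = 36.5.
Check (0, 2): distance² to centre = 22.5 ≤ 36.5, so it lies inside.
All remaining points lie in this disk, and no smaller disk contains both endpoints, so this is the minimum enclosing circle.
r = √(36.5) ≈ 6.042.

6.042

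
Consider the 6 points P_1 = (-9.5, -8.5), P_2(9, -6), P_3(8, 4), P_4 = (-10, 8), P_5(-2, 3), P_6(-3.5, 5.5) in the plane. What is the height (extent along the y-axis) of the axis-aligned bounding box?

16.5

max y = 8, min y = -8.5, so height = 16.5.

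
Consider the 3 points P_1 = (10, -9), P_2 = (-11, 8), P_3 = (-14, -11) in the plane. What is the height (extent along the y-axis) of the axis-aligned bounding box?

max y = 8, min y = -11, so height = 19.

19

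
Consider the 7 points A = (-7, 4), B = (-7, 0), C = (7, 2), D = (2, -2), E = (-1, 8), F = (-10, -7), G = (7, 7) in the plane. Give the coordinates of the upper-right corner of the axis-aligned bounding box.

(7, 8)

x-range [-10, 7], y-range [-7, 8].
The upper-right corner is (7, 8).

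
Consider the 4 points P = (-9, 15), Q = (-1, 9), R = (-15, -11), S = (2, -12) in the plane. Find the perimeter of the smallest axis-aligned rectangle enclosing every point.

Width = max x − min x = 2 − (-15) = 17.
Height = max y − min y = 15 − (-12) = 27.
Perimeter = 2(17 + 27) = 88.

88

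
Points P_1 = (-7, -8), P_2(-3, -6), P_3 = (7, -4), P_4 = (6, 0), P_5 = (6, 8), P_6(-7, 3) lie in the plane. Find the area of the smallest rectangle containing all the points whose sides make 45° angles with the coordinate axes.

In coordinates u = x + y, v = x − y the rectangle is axis-aligned; the map (x,y)→(u,v) scales areas by 2.
u-values: -15, -9, 3, 6, 14, -4; range = 14 − (-15) = 29.
v-values: 1, 3, 11, 6, -2, -10; range = 11 − (-10) = 21.
Area = (29 × 21) / 2 = 304.5.

304.5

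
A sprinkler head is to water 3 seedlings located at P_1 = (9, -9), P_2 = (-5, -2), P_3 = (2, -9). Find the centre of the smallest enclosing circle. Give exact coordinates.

(2, -5.5)

Side lengths²: P_1P_2² = 245, P_1P_3² = 49, P_2P_3² = 98.
Since P_1P_2² = 245 ≥ 98 + 49 = 147, the angle opposite P_1P_2 is not acute, so the smallest enclosing circle has P_1P_2 as diameter.
Centre = midpoint of P_1P_2 = (2, -5.5), r² = 245/4 = 61.25.
Centre = (2, -5.5).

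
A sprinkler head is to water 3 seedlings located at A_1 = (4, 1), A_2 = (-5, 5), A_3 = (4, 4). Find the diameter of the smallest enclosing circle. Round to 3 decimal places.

9.849

Side lengths²: A_1A_2² = 97, A_1A_3² = 9, A_2A_3² = 82.
Since A_1A_2² = 97 ≥ 82 + 9 = 91, the angle opposite A_1A_2 is not acute, so the smallest enclosing circle has A_1A_2 as diameter.
Centre = midpoint of A_1A_2 = (-0.5, 3), r² = 97/4 = 24.25.
Diameter = 2r = 2√(24.25) ≈ 9.849.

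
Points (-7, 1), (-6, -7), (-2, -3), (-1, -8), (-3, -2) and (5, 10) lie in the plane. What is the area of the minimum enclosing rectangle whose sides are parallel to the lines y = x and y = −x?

210

In coordinates u = x + y, v = x − y the rectangle is axis-aligned; the map (x,y)→(u,v) scales areas by 2.
u-values: -6, -13, -5, -9, -5, 15; range = 15 − (-13) = 28.
v-values: -8, 1, 1, 7, -1, -5; range = 7 − (-8) = 15.
Area = (28 × 15) / 2 = 210.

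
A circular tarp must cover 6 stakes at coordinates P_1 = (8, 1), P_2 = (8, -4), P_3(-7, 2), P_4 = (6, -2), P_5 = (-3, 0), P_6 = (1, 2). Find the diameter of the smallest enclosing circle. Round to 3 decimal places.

16.155

The minimum enclosing circle of a finite set is fixed by two of the points (as a diameter) or three (as a circumcircle).
The farthest pair is P_2–P_3 with squared distance 261. The circle on this segment as diameter has centre (0.5, -1) and r² = 261/4 = 65.25.
Check P_1: distance² to centre = 60.25 ≤ 65.25, so it lies inside.
All remaining points lie in this disk, and no smaller disk contains both endpoints, so this is the minimum enclosing circle.
Diameter = 2r = 2√(65.25) ≈ 16.155.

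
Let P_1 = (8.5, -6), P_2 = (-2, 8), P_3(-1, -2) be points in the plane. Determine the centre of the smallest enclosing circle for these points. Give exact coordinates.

Side lengths²: P_1P_2² = 306.25, P_1P_3² = 106.25, P_2P_3² = 101.
Since P_1P_2² = 306.25 ≥ 106.25 + 101 = 207.25, the angle opposite P_1P_2 is not acute, so the smallest enclosing circle has P_1P_2 as diameter.
Centre = midpoint of P_1P_2 = (3.25, 1), r² = 306.25/4 = 76.5625.
Centre = (3.25, 1).

(3.25, 1)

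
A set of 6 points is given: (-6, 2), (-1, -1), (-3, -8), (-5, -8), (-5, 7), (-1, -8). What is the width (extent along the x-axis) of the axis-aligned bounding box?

5

max x = -1, min x = -6, so width = 5.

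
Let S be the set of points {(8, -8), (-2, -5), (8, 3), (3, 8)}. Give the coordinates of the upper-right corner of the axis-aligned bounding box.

x-range [-2, 8], y-range [-8, 8].
The upper-right corner is (8, 8).

(8, 8)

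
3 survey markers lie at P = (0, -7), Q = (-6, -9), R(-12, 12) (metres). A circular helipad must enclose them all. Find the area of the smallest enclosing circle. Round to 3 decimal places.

Side lengths²: PQ² = 40, PR² = 505, QR² = 477.
Since PR² = 505 < 477 + 40 = 517, the triangle is acute, so the smallest enclosing circle is the circumcircle.
Circumcentre = (-295/46, 103/46), r² = 133825/1058.
Area = π·r² = π·133825/1058 ≈ 397.376.

397.376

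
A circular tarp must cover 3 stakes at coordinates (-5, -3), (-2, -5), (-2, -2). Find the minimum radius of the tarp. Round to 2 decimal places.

Call the three points A, B, C in the order given.
Side lengths²: AB² = 13, AC² = 10, BC² = 9.
Since AB² = 13 < 10 + 9 = 19, the triangle is acute, so the smallest enclosing circle is the circumcircle.
Circumcentre = (-19/6, -3.5), r² = 65/18.
r = √(65/18) ≈ 1.90.

1.90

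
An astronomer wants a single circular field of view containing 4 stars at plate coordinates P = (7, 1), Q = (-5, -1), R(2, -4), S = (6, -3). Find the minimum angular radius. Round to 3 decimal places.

6.083

The minimum enclosing circle of a finite set is fixed by two of the points (as a diameter) or three (as a circumcircle).
The farthest pair is P–Q with squared distance 148. The circle on this segment as diameter has centre (1, 0) and r² = 148/4 = 37.
Check R: distance² to centre = 17 ≤ 37, so it lies inside.
All remaining points lie in this disk, and no smaller disk contains both endpoints, so this is the minimum enclosing circle.
r = √37 ≈ 6.083.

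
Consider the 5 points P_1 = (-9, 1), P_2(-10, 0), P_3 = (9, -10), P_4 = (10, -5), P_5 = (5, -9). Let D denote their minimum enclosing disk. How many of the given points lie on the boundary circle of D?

2

A smallest enclosing disk is always determined by at most three of the input points on its boundary.
The farthest pair is P_2–P_3 with squared distance 461. The circle on this segment as diameter has centre (-0.5, -5) and r² = 461/4 = 115.25.
Check P_1: distance² to centre = 108.25 ≤ 115.25, so it lies inside.
All remaining points lie in this disk, and no smaller disk contains both endpoints, so this is the minimum enclosing circle.
The points at distance exactly r from the centre are P_2, P_3 — 2 points.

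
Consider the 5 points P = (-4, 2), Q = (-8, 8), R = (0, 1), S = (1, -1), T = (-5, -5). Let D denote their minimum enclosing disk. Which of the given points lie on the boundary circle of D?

A smallest enclosing disk is always determined by at most three of the input points on its boundary.
The minimum enclosing circle is determined by three boundary points: Q, S, T.
Their circumcentre is (-5.2, 1.8) with r² = 46.28.
The farthest remaining point R is at distance² 27.68 ≤ 46.28.
The points at distance exactly r from the centre are Q, S, T — 3 points.

Q, S, T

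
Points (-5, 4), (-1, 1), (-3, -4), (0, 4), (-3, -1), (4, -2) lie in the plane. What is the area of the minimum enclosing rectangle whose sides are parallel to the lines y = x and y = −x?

82.5

In coordinates u = x + y, v = x − y the rectangle is axis-aligned; the map (x,y)→(u,v) scales areas by 2.
u-values: -1, 0, -7, 4, -4, 2; range = 4 − (-7) = 11.
v-values: -9, -2, 1, -4, -2, 6; range = 6 − (-9) = 15.
Area = (11 × 15) / 2 = 82.5.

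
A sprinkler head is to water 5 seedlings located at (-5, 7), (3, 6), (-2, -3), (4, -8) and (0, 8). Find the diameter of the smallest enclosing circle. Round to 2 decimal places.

The minimum enclosing circle of a finite set is fixed by two of the points (as a diameter) or three (as a circumcircle).
The farthest pair is (-5, 7)–(4, -8) with squared distance 306. The circle on this segment as diameter has centre (-0.5, -0.5) and r² = 306/4 = 76.5.
Check (3, 6): distance² to centre = 54.5 ≤ 76.5, so it lies inside.
All remaining points lie in this disk, and no smaller disk contains both endpoints, so this is the minimum enclosing circle.
Diameter = 2r = 2√(76.5) ≈ 17.49.

17.49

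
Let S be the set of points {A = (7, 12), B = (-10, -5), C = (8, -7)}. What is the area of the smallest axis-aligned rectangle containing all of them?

x ranges over [-10, 8], width 18.
y ranges over [-7, 12], height 19.
Area = 18 × 19 = 342.

342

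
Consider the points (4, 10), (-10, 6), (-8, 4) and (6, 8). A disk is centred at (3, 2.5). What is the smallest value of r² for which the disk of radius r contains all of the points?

181.25

The required radius is the distance from (3, 2.5) to the farthest point.
Squared distances: 57.25, 181.25, 123.25, 39.25.
Maximum is 181.25, attained at (-10, 6).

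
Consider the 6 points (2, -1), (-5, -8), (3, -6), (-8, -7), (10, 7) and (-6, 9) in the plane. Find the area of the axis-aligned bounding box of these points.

x ranges over [-8, 10], width 18.
y ranges over [-8, 9], height 17.
Area = 18 × 17 = 306.

306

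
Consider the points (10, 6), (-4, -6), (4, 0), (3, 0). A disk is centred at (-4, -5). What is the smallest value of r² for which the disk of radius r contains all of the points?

317

The required radius is the distance from (-4, -5) to the farthest point.
Squared distances: 317, 1, 89, 74.
Maximum is 317, attained at (10, 6).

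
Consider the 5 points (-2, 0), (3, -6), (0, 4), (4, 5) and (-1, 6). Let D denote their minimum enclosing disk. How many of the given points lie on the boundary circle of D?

The farthest pair is (3, -6)–(-1, 6) with squared distance 160. The circle on this segment as diameter has centre (1, 0) and r² = 160/4 = 40.
Check (-2, 0): distance² to centre = 9 ≤ 40, so it lies inside.
All remaining points lie in this disk, and no smaller disk contains both endpoints, so this is the minimum enclosing circle.
The points at distance exactly r from the centre are (3, -6), (-1, 6) — 2 points.

2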